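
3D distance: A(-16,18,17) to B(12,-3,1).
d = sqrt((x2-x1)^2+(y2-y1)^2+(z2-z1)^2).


dx=28, dy=-21, dz=-16
d = sqrt(784+441+256) = sqrt(1481) = 38.4838

38.4838


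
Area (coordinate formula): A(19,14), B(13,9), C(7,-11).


19*(9+ 11) = 380
13*(-11-14) = -325
7*(14-9) = 35
sum = 90
Area = |90|/2 = 45.0000

45.0000 sq units


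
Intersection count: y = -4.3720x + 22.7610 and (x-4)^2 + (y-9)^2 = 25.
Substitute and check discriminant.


Substitute y = -4.3720x + 22.7610: (x-4)^2 + (-4.3720x+22.7610-9)^2 = 25
Expand to Ax^2 + Bx + C = 0, where b-k = 13.761
A = 1+m^2 = 20.114384
B = 2(m(b-k) - h) = 2(-4.3720*13.761 - 4) = -128.326184
C = h^2 + (b-k)^2 - r^2 = 16 + 189.365121 - 25 = 180.365121
disc = B^2-4AC = 16467.6095 - 14511.7332 = 1955.8763
disc > 0

2 intersection points


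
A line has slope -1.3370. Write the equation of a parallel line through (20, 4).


Parallel lines have equal slopes.
m2 = -1.3370
b2 = 4 + 1.3370*20 = 30.7400

y = -1.3370x + 30.7400


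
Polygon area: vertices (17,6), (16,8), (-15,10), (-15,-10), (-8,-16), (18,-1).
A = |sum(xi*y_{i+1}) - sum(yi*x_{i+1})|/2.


sum(xi*y_{i+1}) = 17*8 + 16*10 - 15*(-10) - 15*(-16) - 8*(-1) + 18*6 = 802
sum(yi*x_{i+1}) = 6*16 + 8*(-15) + 10*(-15) - 10*(-8) - 16*18 - 1*17 = -399
Area = |802 + 399|/2 = 1201/2 = 600.5000

600.5000 sq units


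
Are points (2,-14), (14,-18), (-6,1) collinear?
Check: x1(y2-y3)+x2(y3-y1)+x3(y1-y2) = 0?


2*(-18-1) + 14*(1+ 14) - 6*(-14+ 18)
= -38 + 210 - 24 = 148

No, not collinear (determinant = 148)


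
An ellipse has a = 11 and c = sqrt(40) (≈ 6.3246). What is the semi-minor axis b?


b^2 = 11^2 - (sqrt(40))^2 = 121 - 40 = 81
b = sqrt(81) = 9

b = 9


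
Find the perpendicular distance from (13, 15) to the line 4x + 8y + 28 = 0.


|4*13 + 8*15 + 28| = |200| = 200
sqrt(16 + 64) = sqrt(80) = 8.9443
d = 200/sqrt(80) = 22.3607

22.3607


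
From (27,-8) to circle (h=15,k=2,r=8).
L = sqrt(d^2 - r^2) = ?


d = sqrt((27-15)^2 + (-8-2)^2) = sqrt(144+100) = 15.6205
L = sqrt(244.0000 - 64) = sqrt(180.0000) = 13.4164

13.4164


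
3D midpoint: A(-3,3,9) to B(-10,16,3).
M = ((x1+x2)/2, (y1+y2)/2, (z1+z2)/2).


Mx = (-3- 10)/2 = -6.5000
My = (3+16)/2 = 9.5000
Mz = (9+3)/2 = 6.0000

M = (-6.5000, 9.5000, 6.0000)


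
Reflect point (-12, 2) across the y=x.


Reflection rule for y=x: (y, x)
(-12, 2) -> (2, -12)

(2, -12)


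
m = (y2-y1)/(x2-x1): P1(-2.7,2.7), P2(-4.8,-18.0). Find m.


dy = -18.0 - 2.7 = -20.7
dx = -4.8 + 2.7 = -2.1
m = -20.7/(-2.1) = 9.8571

m = 9.8571


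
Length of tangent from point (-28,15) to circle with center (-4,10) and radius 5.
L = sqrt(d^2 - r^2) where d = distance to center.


d = sqrt((-28+ 4)^2 + (15-10)^2) = sqrt(576+25) = 24.5153
L = sqrt(601.0000 - 25) = sqrt(576.0000) = 24.0000

24.0000


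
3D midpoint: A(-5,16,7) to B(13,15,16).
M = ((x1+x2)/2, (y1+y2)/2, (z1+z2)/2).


Mx = (-5+13)/2 = 4.0000
My = (16+15)/2 = 15.5000
Mz = (7+16)/2 = 11.5000

M = (4.0000, 15.5000, 11.5000)


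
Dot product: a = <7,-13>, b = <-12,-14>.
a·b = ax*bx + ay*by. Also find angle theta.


a·b = 7*(-12) - 13*(-14) = -84 + 182 = 98
|a| = sqrt(49+169) = 14.7648
|b| = sqrt(144+196) = 18.4391
cos(theta) = 98/(sqrt(218)*sqrt(340)) = 98/sqrt(74120) = 0.359963
theta = arccos(98/sqrt(74120)) = 68.9021 degrees

a·b = 98, theta = 68.9021 deg


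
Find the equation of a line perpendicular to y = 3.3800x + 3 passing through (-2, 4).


Perpendicular slope = -1/m1 = -1/3.3800 = -0.2959
b2 = y0 - m2*x0 = 4 - 2/3.3800 = 4 - 0.5917 = 3.4083

y = -0.2959x + 3.4083


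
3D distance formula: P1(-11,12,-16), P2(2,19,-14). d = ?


dx=13, dy=7, dz=2
d = sqrt(169+49+4) = sqrt(222) = 14.8997

14.8997


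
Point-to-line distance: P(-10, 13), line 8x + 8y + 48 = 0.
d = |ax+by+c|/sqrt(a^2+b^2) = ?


|8*(-10) + 8*13 + 48| = |72| = 72
sqrt(64 + 64) = sqrt(128) = 11.3137
d = 72/sqrt(128) = 6.3640

6.3640


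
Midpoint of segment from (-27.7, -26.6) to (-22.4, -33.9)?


Mx = (-27.7 - 22.4)/2 = -50.1/2 = -25.0500
My = (-26.6 - 33.9)/2 = -60.5/2 = -30.2500

(-25.0500, -30.2500)


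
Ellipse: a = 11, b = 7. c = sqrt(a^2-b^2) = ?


c^2 = 11^2 - 7^2 = 121 - 49 = 72
c = sqrt(72) = 8.4853

c = 8.4853


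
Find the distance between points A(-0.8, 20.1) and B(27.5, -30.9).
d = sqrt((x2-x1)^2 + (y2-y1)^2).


dx = 27.5 + 0.8 = 28.3
dy = -30.9 - 20.1 = -51.0
d = sqrt(800.89 + 2601.0) = sqrt(3401.89) = 58.3257

58.3257


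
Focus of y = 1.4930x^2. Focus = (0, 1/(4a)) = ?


a = 1.4930
4a = 5.9720
focus = (0, 1/5.9720) = (0, 0.1674)

Focus = (0, 0.1674)


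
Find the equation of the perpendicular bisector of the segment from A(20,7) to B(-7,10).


Midpoint = (6.5, 8.5)
Slope of AB = dy/dx = 3/(-27) = -0.1111
Perp slope = -dx/dy = 27/3 = 9.0000
b = My - (perp slope)*Mx = 8.5 + (-27*6.5)/3 = 8.5 - 58.5000 = -50.0000

y = 9.0000x - 50.0000


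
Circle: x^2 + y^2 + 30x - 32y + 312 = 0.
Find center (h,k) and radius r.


h = -D/2 = -30/2 = -15
k = -E/2 = 32/2 = 16
r^2 = h^2 + k^2 - F = 225 + 256 - 312 = 169
r = 13

Center (-15, 16), radius = 13


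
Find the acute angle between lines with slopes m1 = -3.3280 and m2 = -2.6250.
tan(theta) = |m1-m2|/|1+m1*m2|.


m1-m2 = -0.703
1+m1*m2 = 9.736
tan(theta) = |-0.703/9.736| = 0.072206
theta = arctan(|-0.703/9.736|) = 4.1299 degrees (acute angle)

4.1299 degrees


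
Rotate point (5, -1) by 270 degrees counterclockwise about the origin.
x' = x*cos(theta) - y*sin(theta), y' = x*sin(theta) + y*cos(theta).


cos(270) = 0, sin(270) = -1
x' = 5*0 + 1*(-1) = -1
y' = 5*(-1) - 1*0 = -5

(-1, -5)


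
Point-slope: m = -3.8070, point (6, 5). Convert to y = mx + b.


y - 5 = -3.8070(x - 6)
y = -3.8070x + 5 + 3.8070*6
y = -3.8070x + 27.8420

y = -3.8070x + 27.8420


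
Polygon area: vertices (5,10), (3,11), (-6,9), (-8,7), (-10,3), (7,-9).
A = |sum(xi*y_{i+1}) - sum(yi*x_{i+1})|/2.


sum(xi*y_{i+1}) = 5*11 + 3*9 - 6*7 - 8*3 - 10*(-9) + 7*10 = 176
sum(yi*x_{i+1}) = 10*3 + 11*(-6) + 9*(-8) + 7*(-10) + 3*7 - 9*5 = -202
Area = |176 + 202|/2 = 378/2 = 189.0000

189.0000 sq units


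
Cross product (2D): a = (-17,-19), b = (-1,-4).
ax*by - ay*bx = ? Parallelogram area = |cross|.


cross = -17*(-4) + 19*(-1) = 68 - 19 = 49
Parallelogram area = |49| = 49

cross = 49, parallelogram area = 49


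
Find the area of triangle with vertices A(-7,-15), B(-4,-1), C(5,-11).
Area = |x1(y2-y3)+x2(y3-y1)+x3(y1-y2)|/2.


-7*(-1+ 11) = -70
-4*(-11+ 15) = -16
5*(-15+ 1) = -70
sum = -156
Area = |-156|/2 = 78.0000

78.0000 sq units


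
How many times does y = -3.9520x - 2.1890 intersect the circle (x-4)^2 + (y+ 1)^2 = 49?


Substitute y = -3.9520x - 2.1890: (x-4)^2 + (-3.9520x- 2.1890+ 1)^2 = 49
Expand to Ax^2 + Bx + C = 0, where b-k = -1.189
A = 1+m^2 = 16.618304
B = 2(m(b-k) - h) = 2(-3.9520*(-1.189) - 4) = 1.397856
C = h^2 + (b-k)^2 - r^2 = 16 + 1.413721 - 49 = -31.586279
disc = B^2-4AC = 1.9540 + 2099.6415 = 2101.5955
disc > 0

2 intersection points


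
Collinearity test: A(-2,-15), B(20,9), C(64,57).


-2*(9-57) + 20*(57+ 15) + 64*(-15-9)
= 96 + 1440 - 1536 = 0

Yes, collinear (determinant = 0)


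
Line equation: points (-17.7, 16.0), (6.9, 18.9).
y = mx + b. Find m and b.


m = (2.9)/(24.6) = 0.1179
b = y1 - m*x1 = 16.0 - (2.9*(-17.7))/(24.6) = 16.0 + 2.0866 = 18.0866

y = 0.1179x + 18.0866


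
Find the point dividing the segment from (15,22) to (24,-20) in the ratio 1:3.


Px = (1*24 + 3*15)/4 = 69/4 = 17.2500
Py = (1*(-20) + 3*22)/4 = 46/4 = 11.5000

P = (17.2500, 11.5000)


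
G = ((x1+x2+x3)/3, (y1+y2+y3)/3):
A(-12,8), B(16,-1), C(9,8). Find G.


Gx = (-12+16+9)/3 = 13/3 = 4.3333
Gy = (8- 1+8)/3 = 15/3 = 5.0000

G = (4.3333, 5.0000)


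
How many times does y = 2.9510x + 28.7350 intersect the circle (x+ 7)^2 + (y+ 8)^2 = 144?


Substitute y = 2.9510x + 28.7350: (x+ 7)^2 + (2.9510x+28.7350+ 8)^2 = 144
Expand to Ax^2 + Bx + C = 0, where b-k = 36.735
A = 1+m^2 = 9.708401
B = 2(m(b-k) - h) = 2(2.9510*36.735 + 7) = 230.80997
C = h^2 + (b-k)^2 - r^2 = 49 + 1349.460225 - 144 = 1254.460225
disc = B^2-4AC = 53273.2423 - 48715.2116 = 4558.0307
disc > 0

2 intersection points


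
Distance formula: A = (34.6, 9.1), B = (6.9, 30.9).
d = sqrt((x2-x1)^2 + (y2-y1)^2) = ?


dx = 6.9 - 34.6 = -27.7
dy = 30.9 - 9.1 = 21.8
d = sqrt(767.29 + 475.24) = sqrt(1242.53) = 35.2495

35.2495


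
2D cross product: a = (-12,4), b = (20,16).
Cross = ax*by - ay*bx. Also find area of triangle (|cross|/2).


cross = -12*16 - 4*20 = -192 - 80 = -272
Triangle area = |-272|/2 = 272/2 = 136.0000

cross = -272, triangle area = 136.0000


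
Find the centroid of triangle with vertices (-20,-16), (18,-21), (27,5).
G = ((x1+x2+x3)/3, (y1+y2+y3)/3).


Gx = (-20+18+27)/3 = 25/3 = 8.3333
Gy = (-16- 21+5)/3 = -32/3 = -10.6667

G = (8.3333, -10.6667)


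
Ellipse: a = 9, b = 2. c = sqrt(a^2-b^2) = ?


c^2 = 9^2 - 2^2 = 81 - 4 = 77
c = sqrt(77) = 8.7750

c = 8.7750


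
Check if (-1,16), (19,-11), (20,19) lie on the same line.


-1*(-11-19) + 19*(19-16) + 20*(16+ 11)
= 30 + 57 + 540 = 627

No, not collinear (determinant = 627)


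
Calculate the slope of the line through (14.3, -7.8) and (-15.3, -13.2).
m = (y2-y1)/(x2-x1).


dy = -13.2 + 7.8 = -5.4
dx = -15.3 - 14.3 = -29.6
m = -5.4/(-29.6) = 0.1824

m = 0.1824


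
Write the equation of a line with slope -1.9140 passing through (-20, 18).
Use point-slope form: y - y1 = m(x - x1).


y - 18 = -1.9140(x + 20)
y = -1.9140x + 18 + 1.9140*(-20)
y = -1.9140x - 20.2800

y = -1.9140x - 20.2800


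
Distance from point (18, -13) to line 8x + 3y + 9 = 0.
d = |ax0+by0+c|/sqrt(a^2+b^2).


|8*18 + 3*(-13) + 9| = |114| = 114
sqrt(64 + 9) = sqrt(73) = 8.5440
d = 114/sqrt(73) = 13.3427

13.3427


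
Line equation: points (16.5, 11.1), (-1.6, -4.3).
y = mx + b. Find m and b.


m = (-15.4)/(-18.1) = 0.8508
b = y1 - m*x1 = 11.1 - (-15.4*16.5)/(-18.1) = 11.1 - 14.0387 = -2.9387

y = 0.8508x - 2.9387


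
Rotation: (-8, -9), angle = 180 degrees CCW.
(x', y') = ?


cos(180) = -1, sin(180) = 0
x' = -8*(-1) + 9*0 = 8
y' = -8*0 - 9*(-1) = 9

(8, 9)


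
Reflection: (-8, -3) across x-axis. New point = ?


Reflection rule for x-axis: (x, -y)
(-8, -3) -> (-8, 3)

(-8, 3)


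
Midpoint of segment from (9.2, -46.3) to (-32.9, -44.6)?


Mx = (9.2 - 32.9)/2 = -23.7/2 = -11.8500
My = (-46.3 - 44.6)/2 = -90.9/2 = -45.4500

(-11.8500, -45.4500)


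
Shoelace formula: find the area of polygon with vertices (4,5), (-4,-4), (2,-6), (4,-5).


sum(xi*y_{i+1}) = 4*(-4) - 4*(-6) + 2*(-5) + 4*5 = 18
sum(yi*x_{i+1}) = 5*(-4) - 4*2 - 6*4 - 5*4 = -72
Area = |18 + 72|/2 = 90/2 = 45.0000

45.0000 sq units


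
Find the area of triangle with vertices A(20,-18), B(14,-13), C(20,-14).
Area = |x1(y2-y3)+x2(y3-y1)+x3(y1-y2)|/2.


20*(-13+ 14) = 20
14*(-14+ 18) = 56
20*(-18+ 13) = -100
sum = -24
Area = |-24|/2 = 12.0000

12.0000 sq units


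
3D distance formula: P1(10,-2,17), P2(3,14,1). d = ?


dx=-7, dy=16, dz=-16
d = sqrt(49+256+256) = sqrt(561) = 23.6854

23.6854


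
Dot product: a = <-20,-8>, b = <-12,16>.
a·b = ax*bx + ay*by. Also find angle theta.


a·b = -20*(-12) - 8*16 = 240 - 128 = 112
|a| = sqrt(400+64) = 21.5407
|b| = sqrt(144+256) = 20.0000
cos(theta) = 112/(sqrt(464)*sqrt(400)) = 112/sqrt(185600) = 0.259973
theta = arccos(112/sqrt(185600)) = 74.9315 degrees

a·b = 112, theta = 74.9315 deg


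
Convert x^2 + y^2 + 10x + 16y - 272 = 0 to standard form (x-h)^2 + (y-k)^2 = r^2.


h = -D/2 = -10/2 = -5
k = -E/2 = -16/2 = -8
r^2 = h^2 + k^2 - F = 25 + 64 + 272 = 361
r = 19

Center (-5, -8), radius = 19


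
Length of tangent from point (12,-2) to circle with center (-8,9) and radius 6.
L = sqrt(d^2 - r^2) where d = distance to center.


d = sqrt((12+ 8)^2 + (-2-9)^2) = sqrt(400+121) = 22.8254
L = sqrt(521.0000 - 36) = sqrt(485.0000) = 22.0227

22.0227


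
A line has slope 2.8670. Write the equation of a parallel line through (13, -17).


Parallel lines have equal slopes.
m2 = 2.8670
b2 = -17 - 2.8670*13 = -54.2710

y = 2.8670x - 54.2710


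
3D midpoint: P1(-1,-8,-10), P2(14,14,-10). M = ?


Mx = (-1+14)/2 = 6.5000
My = (-8+14)/2 = 3.0000
Mz = (-10- 10)/2 = -10.0000

M = (6.5000, 3.0000, -10.0000)


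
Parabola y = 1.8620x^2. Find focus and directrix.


a = 1.8620
1/(4a) = 0.1343
Focus = (0, 0.1343)
Directrix: y = -0.1343

Focus = (0, 0.1343), Directrix: y = -0.1343


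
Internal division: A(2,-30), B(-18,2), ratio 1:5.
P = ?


Px = (1*(-18) + 5*2)/6 = -8/6 = -1.3333
Py = (1*2 + 5*(-30))/6 = -148/6 = -24.6667

P = (-1.3333, -24.6667)


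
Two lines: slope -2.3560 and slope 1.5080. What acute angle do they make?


m1-m2 = -3.864
1+m1*m2 = -2.552848
tan(theta) = |-3.864/(-2.552848)| = 1.513604
theta = arctan(|-3.864/(-2.552848)|) = 56.5483 degrees (acute angle)

56.5483 degrees


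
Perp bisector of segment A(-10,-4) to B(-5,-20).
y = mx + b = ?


Midpoint = (-7.5, -12)
Slope of AB = dy/dx = -16/5 = -3.2000
Perp slope = -dx/dy = 5/16 = 0.3125
b = My - (perp slope)*Mx = -12 + (5*(-7.5))/(-16) = -12 + 2.3438 = -9.6562

y = 0.3125x - 9.6562


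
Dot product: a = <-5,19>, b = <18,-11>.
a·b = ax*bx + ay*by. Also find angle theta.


a·b = -5*18 + 19*(-11) = -90 - 209 = -299
|a| = sqrt(25+361) = 19.6469
|b| = sqrt(324+121) = 21.0950
cos(theta) = -299/(sqrt(386)*sqrt(445)) = -299/sqrt(171770) = -0.721436
theta = arccos(-299/sqrt(171770)) = 136.1731 degrees

a·b = -299, theta = 136.1731 deg


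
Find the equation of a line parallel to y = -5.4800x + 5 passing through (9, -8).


Parallel lines have equal slopes.
m2 = -5.4800
b2 = -8 + 5.4800*9 = 41.3200

y = -5.4800x + 41.3200


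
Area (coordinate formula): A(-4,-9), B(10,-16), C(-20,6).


-4*(-16-6) = 88
10*(6+ 9) = 150
-20*(-9+ 16) = -140
sum = 98
Area = |98|/2 = 49.0000

49.0000 sq units


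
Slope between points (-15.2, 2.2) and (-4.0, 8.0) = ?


dy = 8.0 - 2.2 = 5.8
dx = -4.0 + 15.2 = 11.2
m = 5.8/11.2 = 0.5179

m = 0.5179


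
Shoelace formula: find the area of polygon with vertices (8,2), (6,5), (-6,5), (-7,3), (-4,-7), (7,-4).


sum(xi*y_{i+1}) = 8*5 + 6*5 - 6*3 - 7*(-7) - 4*(-4) + 7*2 = 131
sum(yi*x_{i+1}) = 2*6 + 5*(-6) + 5*(-7) + 3*(-4) - 7*7 - 4*8 = -146
Area = |131 + 146|/2 = 277/2 = 138.5000

138.5000 sq units


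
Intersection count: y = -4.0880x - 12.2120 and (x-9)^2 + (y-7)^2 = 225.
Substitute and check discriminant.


Substitute y = -4.0880x - 12.2120: (x-9)^2 + (-4.0880x- 12.2120-7)^2 = 225
Expand to Ax^2 + Bx + C = 0, where b-k = -19.212
A = 1+m^2 = 17.711744
B = 2(m(b-k) - h) = 2(-4.0880*(-19.212) - 9) = 139.077312
C = h^2 + (b-k)^2 - r^2 = 81 + 369.100944 - 225 = 225.100944
disc = B^2-4AC = 19342.4987 - 15947.7212 = 3394.7775
disc > 0

2 intersection points


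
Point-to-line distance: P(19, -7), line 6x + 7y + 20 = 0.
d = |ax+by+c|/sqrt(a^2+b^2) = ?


|6*19 + 7*(-7) + 20| = |85| = 85
sqrt(36 + 49) = sqrt(85) = 9.2195
d = 85/sqrt(85) = 9.2195

9.2195


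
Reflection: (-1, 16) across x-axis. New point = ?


Reflection rule for x-axis: (x, -y)
(-1, 16) -> (-1, -16)

(-1, -16)


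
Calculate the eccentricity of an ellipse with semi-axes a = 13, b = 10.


c = sqrt(169-100) = sqrt(69) = 8.3066
e = c/a = sqrt(69)/13 = 0.6390

e = 0.6390


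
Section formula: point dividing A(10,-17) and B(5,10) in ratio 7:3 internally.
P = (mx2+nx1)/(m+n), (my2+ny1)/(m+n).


Px = (7*5 + 3*10)/10 = 65/10 = 6.5000
Py = (7*10 + 3*(-17))/10 = 19/10 = 1.9000

P = (6.5000, 1.9000)


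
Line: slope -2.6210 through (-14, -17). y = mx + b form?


y + 17 = -2.6210(x + 14)
y = -2.6210x - 17 + 2.6210*(-14)
y = -2.6210x - 53.6940

y = -2.6210x - 53.6940


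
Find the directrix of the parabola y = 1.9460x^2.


a = 1.9460
1/(4a) = 0.1285
directrix: y = -0.1285 = -0.1285

y = -0.1285


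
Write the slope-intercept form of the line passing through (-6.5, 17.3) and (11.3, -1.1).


m = (-18.4)/(17.8) = -1.0337
b = y1 - m*x1 = 17.3 - (-18.4*(-6.5))/(17.8) = 17.3 - 6.7191 = 10.5809

y = -1.0337x + 10.5809


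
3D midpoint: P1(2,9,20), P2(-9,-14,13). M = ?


Mx = (2- 9)/2 = -3.5000
My = (9- 14)/2 = -2.5000
Mz = (20+13)/2 = 16.5000

M = (-3.5000, -2.5000, 16.5000)


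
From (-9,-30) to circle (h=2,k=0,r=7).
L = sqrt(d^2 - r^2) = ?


d = sqrt((-9-2)^2 + (-30-0)^2) = sqrt(121+900) = 31.9531
L = sqrt(1021.0000 - 49) = sqrt(972.0000) = 31.1769

31.1769


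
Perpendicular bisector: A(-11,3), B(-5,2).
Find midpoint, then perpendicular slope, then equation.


Midpoint = (-8, 2.5)
Slope of AB = dy/dx = -1/6 = -0.1667
Perp slope = -dx/dy = 6/1 = 6.0000
b = My - (perp slope)*Mx = 2.5 + (6*(-8))/(-1) = 2.5 + 48.0000 = 50.5000

y = 6.0000x + 50.5000


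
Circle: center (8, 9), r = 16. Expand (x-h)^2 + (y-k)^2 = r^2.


(x-8)^2 + (y-9)^2 = 16^2
D = -2h = -16, E = -2k = -18
F = h^2+k^2-r^2 = 64+81-256 = -111

x^2 + y^2 - 16x - 18y - 111 = 0


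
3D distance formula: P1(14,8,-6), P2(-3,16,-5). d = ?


dx=-17, dy=8, dz=1
d = sqrt(289+64+1) = sqrt(354) = 18.8149

18.8149


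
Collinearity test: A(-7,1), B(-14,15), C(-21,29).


-7*(15-29) - 14*(29-1) - 21*(1-15)
= 98 - 392 + 294 = 0

Yes, collinear (determinant = 0)


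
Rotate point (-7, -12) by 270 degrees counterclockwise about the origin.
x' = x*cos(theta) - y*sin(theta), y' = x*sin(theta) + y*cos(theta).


cos(270) = 0, sin(270) = -1
x' = -7*0 + 12*(-1) = -12
y' = -7*(-1) - 12*0 = 7

(-12, 7)


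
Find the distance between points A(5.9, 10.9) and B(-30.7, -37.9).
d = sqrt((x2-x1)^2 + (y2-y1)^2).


dx = -30.7 - 5.9 = -36.6
dy = -37.9 - 10.9 = -48.8
d = sqrt(1339.56 + 2381.44) = sqrt(3721.0) = 61.0000

61.0000


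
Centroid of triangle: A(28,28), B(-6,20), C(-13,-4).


Gx = (28- 6- 13)/3 = 9/3 = 3.0000
Gy = (28+20- 4)/3 = 44/3 = 14.6667

G = (3.0000, 14.6667)


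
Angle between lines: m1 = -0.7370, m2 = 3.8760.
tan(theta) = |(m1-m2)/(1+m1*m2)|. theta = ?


m1-m2 = -4.613
1+m1*m2 = -1.856612
tan(theta) = |-4.613/(-1.856612)| = 2.484633
theta = arctan(|-4.613/(-1.856612)|) = 68.0765 degrees (acute angle)

68.0765 degrees


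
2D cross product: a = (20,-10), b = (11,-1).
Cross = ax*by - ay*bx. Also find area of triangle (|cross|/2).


cross = 20*(-1) + 10*11 = -20 + 110 = 90
Triangle area = |90|/2 = 90/2 = 45.0000

cross = 90, triangle area = 45.0000


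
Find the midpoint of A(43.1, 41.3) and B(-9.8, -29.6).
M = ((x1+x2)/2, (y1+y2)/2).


Mx = (43.1 - 9.8)/2 = 33.3/2 = 16.6500
My = (41.3 - 29.6)/2 = 11.7/2 = 5.8500

(16.6500, 5.8500)


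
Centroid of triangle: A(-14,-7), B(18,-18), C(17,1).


Gx = (-14+18+17)/3 = 21/3 = 7.0000
Gy = (-7- 18+1)/3 = -24/3 = -8.0000

G = (7.0000, -8.0000)


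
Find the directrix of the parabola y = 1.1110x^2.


a = 1.1110
1/(4a) = 0.2250
directrix: y = -0.2250 = -0.2250

y = -0.2250


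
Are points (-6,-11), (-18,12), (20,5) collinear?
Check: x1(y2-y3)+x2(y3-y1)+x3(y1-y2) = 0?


-6*(12-5) - 18*(5+ 11) + 20*(-11-12)
= -42 - 288 - 460 = -790

No, not collinear (determinant = -790)


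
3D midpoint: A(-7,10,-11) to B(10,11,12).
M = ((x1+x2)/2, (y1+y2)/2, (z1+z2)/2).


Mx = (-7+10)/2 = 1.5000
My = (10+11)/2 = 10.5000
Mz = (-11+12)/2 = 0.5000

M = (1.5000, 10.5000, 0.5000)


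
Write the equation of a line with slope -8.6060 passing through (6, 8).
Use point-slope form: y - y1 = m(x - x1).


y - 8 = -8.6060(x - 6)
y = -8.6060x + 8 + 8.6060*6
y = -8.6060x + 59.6360

y = -8.6060x + 59.6360


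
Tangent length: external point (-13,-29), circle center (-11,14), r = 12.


d = sqrt((-13+ 11)^2 + (-29-14)^2) = sqrt(4+1849) = 43.0465
L = sqrt(1853.0000 - 144) = sqrt(1709.0000) = 41.3401

41.3401


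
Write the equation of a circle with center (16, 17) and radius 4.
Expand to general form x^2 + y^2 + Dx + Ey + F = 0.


(x-16)^2 + (y-17)^2 = 4^2
D = -2h = -32, E = -2k = -34
F = h^2+k^2-r^2 = 256+289-16 = 529

x^2 + y^2 - 32x - 34y + 529 = 0


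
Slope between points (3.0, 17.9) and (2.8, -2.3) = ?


dy = -2.3 - 17.9 = -20.2
dx = 2.8 - 3.0 = -0.2
m = -20.2/(-0.2) = 101.0000

m = 101.0000


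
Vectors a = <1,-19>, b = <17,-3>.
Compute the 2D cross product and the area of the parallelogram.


cross = 1*(-3) + 19*17 = -3 + 323 = 320
Parallelogram area = |320| = 320

cross = 320, parallelogram area = 320


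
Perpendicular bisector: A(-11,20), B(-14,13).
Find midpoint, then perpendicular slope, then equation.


Midpoint = (-12.5, 16.5)
Slope of AB = dy/dx = -7/(-3) = 2.3333
Perp slope = -dx/dy = -3/7 = -0.4286
b = My - (perp slope)*Mx = 16.5 + (-3*(-12.5))/(-7) = 16.5 - 5.3571 = 11.1429

y = -0.4286x + 11.1429


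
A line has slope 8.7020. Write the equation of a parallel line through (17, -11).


Parallel lines have equal slopes.
m2 = 8.7020
b2 = -11 - 8.7020*17 = -158.9340

y = 8.7020x - 158.9340


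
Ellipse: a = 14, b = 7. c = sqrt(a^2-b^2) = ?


c^2 = 14^2 - 7^2 = 196 - 49 = 147
c = sqrt(147) = 12.1244

c = 12.1244


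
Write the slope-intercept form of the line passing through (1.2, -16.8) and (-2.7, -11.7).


m = (5.1)/(-3.9) = -1.3077
b = y1 - m*x1 = -16.8 - (5.1*1.2)/(-3.9) = -16.8 + 1.5692 = -15.2308

y = -1.3077x - 15.2308


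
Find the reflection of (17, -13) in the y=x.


Reflection rule for y=x: (y, x)
(17, -13) -> (-13, 17)

(-13, 17)


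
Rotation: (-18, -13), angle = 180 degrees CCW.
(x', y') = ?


cos(180) = -1, sin(180) = 0
x' = -18*(-1) + 13*0 = 18
y' = -18*0 - 13*(-1) = 13

(18, 13)


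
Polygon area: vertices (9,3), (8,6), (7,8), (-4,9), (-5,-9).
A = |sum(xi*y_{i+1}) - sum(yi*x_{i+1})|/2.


sum(xi*y_{i+1}) = 9*6 + 8*8 + 7*9 - 4*(-9) - 5*3 = 202
sum(yi*x_{i+1}) = 3*8 + 6*7 + 8*(-4) + 9*(-5) - 9*9 = -92
Area = |202 + 92|/2 = 294/2 = 147.0000

147.0000 sq units


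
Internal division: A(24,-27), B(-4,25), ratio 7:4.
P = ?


Px = (7*(-4) + 4*24)/11 = 68/11 = 6.1818
Py = (7*25 + 4*(-27))/11 = 67/11 = 6.0909

P = (6.1818, 6.0909)


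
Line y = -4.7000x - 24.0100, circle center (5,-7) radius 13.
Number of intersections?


Substitute y = -4.7000x - 24.0100: (x-5)^2 + (-4.7000x- 24.0100+ 7)^2 = 169
Expand to Ax^2 + Bx + C = 0, where b-k = -17.01
A = 1+m^2 = 23.09
B = 2(m(b-k) - h) = 2(-4.7000*(-17.01) - 5) = 149.894
C = h^2 + (b-k)^2 - r^2 = 25 + 289.3401 - 169 = 145.3401
disc = B^2-4AC = 22468.2112 - 13423.6116 = 9044.5996
disc > 0

2 intersection points


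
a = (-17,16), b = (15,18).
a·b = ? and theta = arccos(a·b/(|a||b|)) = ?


a·b = -17*15 + 16*18 = -255 + 288 = 33
|a| = sqrt(289+256) = 23.3452
|b| = sqrt(225+324) = 23.4307
cos(theta) = 33/(sqrt(545)*sqrt(549)) = 33/sqrt(299205) = 0.060329
theta = arccos(33/sqrt(299205)) = 86.5413 degrees

a·b = 33, theta = 86.5413 deg


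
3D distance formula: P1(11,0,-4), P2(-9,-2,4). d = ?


dx=-20, dy=-2, dz=8
d = sqrt(400+4+64) = sqrt(468) = 21.6333

21.6333


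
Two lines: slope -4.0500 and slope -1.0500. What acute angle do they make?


m1-m2 = -3
1+m1*m2 = 5.2525
tan(theta) = |-3/5.2525| = 0.571157
theta = arctan(|-3/5.2525|) = 29.7331 degrees (acute angle)

29.7331 degrees


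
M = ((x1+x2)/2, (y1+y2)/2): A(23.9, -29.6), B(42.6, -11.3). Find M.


Mx = (23.9 + 42.6)/2 = 66.5/2 = 33.2500
My = (-29.6 - 11.3)/2 = -40.9/2 = -20.4500

(33.2500, -20.4500)


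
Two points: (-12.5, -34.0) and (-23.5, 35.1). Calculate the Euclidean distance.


dx = -23.5 + 12.5 = -11.0
dy = 35.1 + 34.0 = 69.1
d = sqrt(121.0 + 4774.81) = sqrt(4895.81) = 69.9701

69.9701


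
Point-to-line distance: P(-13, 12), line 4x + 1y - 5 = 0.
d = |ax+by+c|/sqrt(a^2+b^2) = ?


|4*(-13) + 1*12 - 5| = |-45| = 45
sqrt(16 + 1) = sqrt(17) = 4.1231
d = 45/sqrt(17) = 10.9141

10.9141


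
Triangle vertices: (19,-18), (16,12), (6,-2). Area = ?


19*(12+ 2) = 266
16*(-2+ 18) = 256
6*(-18-12) = -180
sum = 342
Area = |342|/2 = 171.0000

171.0000 sq units


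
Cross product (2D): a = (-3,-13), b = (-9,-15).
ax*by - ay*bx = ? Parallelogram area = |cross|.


cross = -3*(-15) + 13*(-9) = 45 - 117 = -72
Parallelogram area = |-72| = 72

cross = -72, parallelogram area = 72


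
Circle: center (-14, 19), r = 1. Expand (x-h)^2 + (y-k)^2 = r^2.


(x+ 14)^2 + (y-19)^2 = 1^2
D = -2h = 28, E = -2k = -38
F = h^2+k^2-r^2 = 196+361-1 = 556

x^2 + y^2 + 28x - 38y + 556 = 0


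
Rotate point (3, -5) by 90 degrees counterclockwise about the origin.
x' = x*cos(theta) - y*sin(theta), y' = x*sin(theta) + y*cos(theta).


cos(90) = 0, sin(90) = 1
x' = 3*0 + 5*1 = 5
y' = 3*1 - 5*0 = 3

(5, 3)


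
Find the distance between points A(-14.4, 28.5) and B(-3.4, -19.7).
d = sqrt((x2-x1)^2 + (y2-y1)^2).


dx = -3.4 + 14.4 = 11.0
dy = -19.7 - 28.5 = -48.2
d = sqrt(121.0 + 2323.24) = sqrt(2444.24) = 49.4393

49.4393


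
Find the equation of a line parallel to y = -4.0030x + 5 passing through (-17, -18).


Parallel lines have equal slopes.
m2 = -4.0030
b2 = -18 + 4.0030*(-17) = -86.0510

y = -4.0030x - 86.0510


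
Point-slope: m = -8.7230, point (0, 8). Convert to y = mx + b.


y - 8 = -8.7230(x - 0)
y = -8.7230x + 8 + 8.7230*0
y = -8.7230x + 8.0000

y = -8.7230x + 8.0000


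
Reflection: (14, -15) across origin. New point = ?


Reflection rule for origin: (-x, -y)
(14, -15) -> (-14, 15)

(-14, 15)


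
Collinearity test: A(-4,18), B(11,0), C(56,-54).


-4*(0+ 54) + 11*(-54-18) + 56*(18-0)
= -216 - 792 + 1008 = 0

Yes, collinear (determinant = 0)


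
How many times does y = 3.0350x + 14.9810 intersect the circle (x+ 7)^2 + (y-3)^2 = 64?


Substitute y = 3.0350x + 14.9810: (x+ 7)^2 + (3.0350x+14.9810-3)^2 = 64
Expand to Ax^2 + Bx + C = 0, where b-k = 11.981
A = 1+m^2 = 10.211225
B = 2(m(b-k) - h) = 2(3.0350*11.981 + 7) = 86.72467
C = h^2 + (b-k)^2 - r^2 = 49 + 143.544361 - 64 = 128.544361
disc = B^2-4AC = 7521.1684 - 5250.3816 = 2270.7868
disc > 0

2 intersection points


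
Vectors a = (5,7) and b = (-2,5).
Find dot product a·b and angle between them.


a·b = 5*(-2) + 7*5 = -10 + 35 = 25
|a| = sqrt(25+49) = 8.6023
|b| = sqrt(4+25) = 5.3852
cos(theta) = 25/(sqrt(74)*sqrt(29)) = 25/sqrt(2146) = 0.539666
theta = arccos(25/sqrt(2146)) = 57.3391 degrees

a·b = 25, theta = 57.3391 deg


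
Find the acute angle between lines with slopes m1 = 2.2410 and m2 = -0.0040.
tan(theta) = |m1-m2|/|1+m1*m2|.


m1-m2 = 2.245
1+m1*m2 = 0.991036
tan(theta) = |2.245/0.991036| = 2.265306
theta = arctan(|2.245/0.991036|) = 66.1814 degrees (acute angle)

66.1814 degrees


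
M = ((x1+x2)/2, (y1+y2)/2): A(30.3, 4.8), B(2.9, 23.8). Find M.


Mx = (30.3 + 2.9)/2 = 33.2/2 = 16.6000
My = (4.8 + 23.8)/2 = 28.6/2 = 14.3000

(16.6000, 14.3000)


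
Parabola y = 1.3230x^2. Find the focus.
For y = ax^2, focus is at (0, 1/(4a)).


a = 1.3230
4a = 5.2920
focus = (0, 1/5.2920) = (0, 0.1890)

Focus = (0, 0.1890)


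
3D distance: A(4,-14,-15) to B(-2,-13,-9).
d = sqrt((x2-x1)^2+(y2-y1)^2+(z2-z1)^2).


dx=-6, dy=1, dz=6
d = sqrt(36+1+36) = sqrt(73) = 8.5440

8.5440


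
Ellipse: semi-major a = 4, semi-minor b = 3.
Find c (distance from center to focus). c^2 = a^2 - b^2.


c^2 = 4^2 - 3^2 = 16 - 9 = 7
c = sqrt(7) = 2.6458

c = 2.6458


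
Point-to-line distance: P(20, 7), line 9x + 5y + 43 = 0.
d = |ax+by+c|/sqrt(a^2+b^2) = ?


|9*20 + 5*7 + 43| = |258| = 258
sqrt(81 + 25) = sqrt(106) = 10.2956
d = 258/sqrt(106) = 25.0592

25.0592


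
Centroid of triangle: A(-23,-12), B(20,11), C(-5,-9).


Gx = (-23+20- 5)/3 = -8/3 = -2.6667
Gy = (-12+11- 9)/3 = -10/3 = -3.3333

G = (-2.6667, -3.3333)


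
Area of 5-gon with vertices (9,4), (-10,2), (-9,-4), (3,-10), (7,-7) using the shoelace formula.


sum(xi*y_{i+1}) = 9*2 - 10*(-4) - 9*(-10) + 3*(-7) + 7*4 = 155
sum(yi*x_{i+1}) = 4*(-10) + 2*(-9) - 4*3 - 10*7 - 7*9 = -203
Area = |155 + 203|/2 = 358/2 = 179.0000

179.0000 sq units


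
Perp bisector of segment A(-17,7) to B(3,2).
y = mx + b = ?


Midpoint = (-7, 4.5)
Slope of AB = dy/dx = -5/20 = -0.2500
Perp slope = -dx/dy = 20/5 = 4.0000
b = My - (perp slope)*Mx = 4.5 + (20*(-7))/(-5) = 4.5 + 28.0000 = 32.5000

y = 4.0000x + 32.5000


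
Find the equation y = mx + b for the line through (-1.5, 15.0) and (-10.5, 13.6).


m = (-1.4)/(-9.0) = 0.1556
b = y1 - m*x1 = 15.0 - (-1.4*(-1.5))/(-9.0) = 15.0 + 0.2333 = 15.2333

y = 0.1556x + 15.2333


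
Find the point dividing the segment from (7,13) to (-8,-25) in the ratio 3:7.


Px = (3*(-8) + 7*7)/10 = 25/10 = 2.5000
Py = (3*(-25) + 7*13)/10 = 16/10 = 1.6000

P = (2.5000, 1.6000)


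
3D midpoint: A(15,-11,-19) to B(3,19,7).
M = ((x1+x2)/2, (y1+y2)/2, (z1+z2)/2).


Mx = (15+3)/2 = 9.0000
My = (-11+19)/2 = 4.0000
Mz = (-19+7)/2 = -6.0000

M = (9.0000, 4.0000, -6.0000)


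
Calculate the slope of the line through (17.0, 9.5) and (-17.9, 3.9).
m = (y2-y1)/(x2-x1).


dy = 3.9 - 9.5 = -5.6
dx = -17.9 - 17.0 = -34.9
m = -5.6/(-34.9) = 0.1605

m = 0.1605


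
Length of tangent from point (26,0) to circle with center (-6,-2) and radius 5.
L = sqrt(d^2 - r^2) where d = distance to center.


d = sqrt((26+ 6)^2 + (0+ 2)^2) = sqrt(1024+4) = 32.0624
L = sqrt(1028.0000 - 25) = sqrt(1003.0000) = 31.6702

31.6702


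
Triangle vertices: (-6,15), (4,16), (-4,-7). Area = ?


-6*(16+ 7) = -138
4*(-7-15) = -88
-4*(15-16) = 4
sum = -222
Area = |-222|/2 = 111.0000

111.0000 sq units


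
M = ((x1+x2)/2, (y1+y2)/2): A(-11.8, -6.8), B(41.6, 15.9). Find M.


Mx = (-11.8 + 41.6)/2 = 29.8/2 = 14.9000
My = (-6.8 + 15.9)/2 = 9.1/2 = 4.5500

(14.9000, 4.5500)


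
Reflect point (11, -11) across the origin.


Reflection rule for origin: (-x, -y)
(11, -11) -> (-11, 11)

(-11, 11)


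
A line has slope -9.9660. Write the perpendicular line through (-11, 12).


Perpendicular slope = -1/m1 = -1/(-9.9660) = 0.1003
b2 = y0 - m2*x0 = 12 - 11/(-9.9660) = 12 + 1.1038 = 13.1038

y = 0.1003x + 13.1038


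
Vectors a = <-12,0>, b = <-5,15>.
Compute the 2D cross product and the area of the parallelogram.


cross = -12*15 - 0*(-5) = -180 - 0 = -180
Parallelogram area = |-180| = 180

cross = -180, parallelogram area = 180


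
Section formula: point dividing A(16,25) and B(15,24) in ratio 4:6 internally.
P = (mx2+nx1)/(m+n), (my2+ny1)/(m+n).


Px = (4*15 + 6*16)/10 = 156/10 = 15.6000
Py = (4*24 + 6*25)/10 = 246/10 = 24.6000

P = (15.6000, 24.6000)


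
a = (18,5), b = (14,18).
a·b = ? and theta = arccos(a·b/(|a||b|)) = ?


a·b = 18*14 + 5*18 = 252 + 90 = 342
|a| = sqrt(324+25) = 18.6815
|b| = sqrt(196+324) = 22.8035
cos(theta) = 342/(sqrt(349)*sqrt(520)) = 342/sqrt(181480) = 0.802808
theta = arccos(342/sqrt(181480)) = 36.6009 degrees

a·b = 342, theta = 36.6009 deg


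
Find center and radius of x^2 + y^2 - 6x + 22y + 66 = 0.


h = -D/2 = 6/2 = 3
k = -E/2 = -22/2 = -11
r^2 = h^2 + k^2 - F = 9 + 121 - 66 = 64
r = 8

Center (3, -11), radius = 8


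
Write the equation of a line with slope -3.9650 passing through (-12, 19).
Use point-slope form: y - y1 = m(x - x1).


y - 19 = -3.9650(x + 12)
y = -3.9650x + 19 + 3.9650*(-12)
y = -3.9650x - 28.5800

y = -3.9650x - 28.5800


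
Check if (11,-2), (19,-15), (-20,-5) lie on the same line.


11*(-15+ 5) + 19*(-5+ 2) - 20*(-2+ 15)
= -110 - 57 - 260 = -427

No, not collinear (determinant = -427)


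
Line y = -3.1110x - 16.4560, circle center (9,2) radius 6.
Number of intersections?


Substitute y = -3.1110x - 16.4560: (x-9)^2 + (-3.1110x- 16.4560-2)^2 = 36
Expand to Ax^2 + Bx + C = 0, where b-k = -18.456
A = 1+m^2 = 10.678321
B = 2(m(b-k) - h) = 2(-3.1110*(-18.456) - 9) = 96.833232
C = h^2 + (b-k)^2 - r^2 = 81 + 340.623936 - 36 = 385.623936
disc = B^2-4AC = 9376.6748 - 16471.2647 = -7094.5899
disc < 0

0 intersection points


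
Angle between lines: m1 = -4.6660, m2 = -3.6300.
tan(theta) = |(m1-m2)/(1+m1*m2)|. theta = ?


m1-m2 = -1.036
1+m1*m2 = 17.93758
tan(theta) = |-1.036/17.93758| = 0.057756
theta = arctan(|-1.036/17.93758|) = 3.3055 degrees (acute angle)

3.3055 degrees


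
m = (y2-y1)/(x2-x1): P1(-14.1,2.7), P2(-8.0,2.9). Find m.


dy = 2.9 - 2.7 = 0.2
dx = -8.0 + 14.1 = 6.1
m = 0.2/6.1 = 0.0328

m = 0.0328


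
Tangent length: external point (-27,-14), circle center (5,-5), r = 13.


d = sqrt((-27-5)^2 + (-14+ 5)^2) = sqrt(1024+81) = 33.2415
L = sqrt(1105.0000 - 169) = sqrt(936.0000) = 30.5941

30.5941


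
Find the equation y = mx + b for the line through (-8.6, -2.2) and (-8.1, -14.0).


m = (-11.8)/(0.5) = -23.6000
b = y1 - m*x1 = -2.2 - (-11.8*(-8.6))/(0.5) = -2.2 - 202.9600 = -205.1600

y = -23.6000x - 205.1600


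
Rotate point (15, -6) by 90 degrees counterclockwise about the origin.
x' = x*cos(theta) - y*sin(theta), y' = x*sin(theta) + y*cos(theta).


cos(90) = 0, sin(90) = 1
x' = 15*0 + 6*1 = 6
y' = 15*1 - 6*0 = 15

(6, 15)


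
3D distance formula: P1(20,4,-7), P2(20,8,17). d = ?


dx=0, dy=4, dz=24
d = sqrt(0+16+576) = sqrt(592) = 24.3311

24.3311


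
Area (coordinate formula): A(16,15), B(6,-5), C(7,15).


16*(-5-15) = -320
6*(15-15) = 0
7*(15+ 5) = 140
sum = -180
Area = |-180|/2 = 90.0000

90.0000 sq units


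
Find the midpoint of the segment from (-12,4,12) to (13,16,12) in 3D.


Mx = (-12+13)/2 = 0.5000
My = (4+16)/2 = 10.0000
Mz = (12+12)/2 = 12.0000

M = (0.5000, 10.0000, 12.0000)


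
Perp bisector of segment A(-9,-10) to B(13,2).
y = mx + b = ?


Midpoint = (2, -4)
Slope of AB = dy/dx = 12/22 = 0.5455
Perp slope = -dx/dy = -22/12 = -1.8333
b = My - (perp slope)*Mx = -4 + (22*2)/12 = -4 + 3.6667 = -0.3333

y = -1.8333x - 0.3333


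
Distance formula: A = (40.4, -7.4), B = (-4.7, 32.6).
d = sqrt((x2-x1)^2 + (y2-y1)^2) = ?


dx = -4.7 - 40.4 = -45.1
dy = 32.6 + 7.4 = 40.0
d = sqrt(2034.01 + 1600.0) = sqrt(3634.01) = 60.2828

60.2828


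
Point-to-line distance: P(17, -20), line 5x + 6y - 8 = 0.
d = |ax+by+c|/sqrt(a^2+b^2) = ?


|5*17 + 6*(-20) - 8| = |-43| = 43
sqrt(25 + 36) = sqrt(61) = 7.8102
d = 43/sqrt(61) = 5.5056

5.5056


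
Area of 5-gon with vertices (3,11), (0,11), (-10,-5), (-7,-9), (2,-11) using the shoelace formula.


sum(xi*y_{i+1}) = 3*11 + 0*(-5) - 10*(-9) - 7*(-11) + 2*11 = 222
sum(yi*x_{i+1}) = 11*0 + 11*(-10) - 5*(-7) - 9*2 - 11*3 = -126
Area = |222 + 126|/2 = 348/2 = 174.0000

174.0000 sq units


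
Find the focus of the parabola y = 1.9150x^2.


a = 1.9150
4a = 7.6600
focus = (0, 1/7.6600) = (0, 0.1305)

Focus = (0, 0.1305)


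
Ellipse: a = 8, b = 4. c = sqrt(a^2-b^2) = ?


c^2 = 8^2 - 4^2 = 64 - 16 = 48
c = sqrt(48) = 6.9282

c = 6.9282


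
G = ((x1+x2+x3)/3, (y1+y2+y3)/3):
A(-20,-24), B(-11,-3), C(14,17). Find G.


Gx = (-20- 11+14)/3 = -17/3 = -5.6667
Gy = (-24- 3+17)/3 = -10/3 = -3.3333

G = (-5.6667, -3.3333)


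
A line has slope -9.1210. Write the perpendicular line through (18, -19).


Perpendicular slope = -1/m1 = -1/(-9.1210) = 0.1096
b2 = y0 - m2*x0 = -19 + 18/(-9.1210) = -19 - 1.9735 = -20.9735

y = 0.1096x - 20.9735


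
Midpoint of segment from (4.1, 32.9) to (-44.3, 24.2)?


Mx = (4.1 - 44.3)/2 = -40.2/2 = -20.1000
My = (32.9 + 24.2)/2 = 57.1/2 = 28.5500

(-20.1000, 28.5500)


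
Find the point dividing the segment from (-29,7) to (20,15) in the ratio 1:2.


Px = (1*20 + 2*(-29))/3 = -38/3 = -12.6667
Py = (1*15 + 2*7)/3 = 29/3 = 9.6667

P = (-12.6667, 9.6667)


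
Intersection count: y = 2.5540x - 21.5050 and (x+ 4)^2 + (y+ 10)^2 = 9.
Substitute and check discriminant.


Substitute y = 2.5540x - 21.5050: (x+ 4)^2 + (2.5540x- 21.5050+ 10)^2 = 9
Expand to Ax^2 + Bx + C = 0, where b-k = -11.505
A = 1+m^2 = 7.522916
B = 2(m(b-k) - h) = 2(2.5540*(-11.505) + 4) = -50.76754
C = h^2 + (b-k)^2 - r^2 = 16 + 132.365025 - 9 = 139.365025
disc = B^2-4AC = 2577.3431 - 4193.7255 = -1616.3824
disc < 0

0 intersection points


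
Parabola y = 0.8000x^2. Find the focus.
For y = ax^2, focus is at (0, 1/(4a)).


a = 0.8000
4a = 3.2000
focus = (0, 1/3.2000) = (0, 0.3125)

Focus = (0, 0.3125)


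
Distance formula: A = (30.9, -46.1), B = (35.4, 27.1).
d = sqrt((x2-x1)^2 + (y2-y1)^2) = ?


dx = 35.4 - 30.9 = 4.5
dy = 27.1 + 46.1 = 73.2
d = sqrt(20.25 + 5358.24) = sqrt(5378.49) = 73.3382

73.3382


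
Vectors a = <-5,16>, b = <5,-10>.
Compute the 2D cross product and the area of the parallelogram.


cross = -5*(-10) - 16*5 = 50 - 80 = -30
Parallelogram area = |-30| = 30

cross = -30, parallelogram area = 30


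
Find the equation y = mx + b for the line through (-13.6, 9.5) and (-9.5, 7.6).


m = (-1.9)/(4.1) = -0.4634
b = y1 - m*x1 = 9.5 - (-1.9*(-13.6))/(4.1) = 9.5 - 6.3024 = 3.1976

y = -0.4634x + 3.1976


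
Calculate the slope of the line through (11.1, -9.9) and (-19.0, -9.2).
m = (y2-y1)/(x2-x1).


dy = -9.2 + 9.9 = 0.7
dx = -19.0 - 11.1 = -30.1
m = 0.7/(-30.1) = -0.0233

m = -0.0233


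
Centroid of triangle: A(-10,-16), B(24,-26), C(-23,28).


Gx = (-10+24- 23)/3 = -9/3 = -3.0000
Gy = (-16- 26+28)/3 = -14/3 = -4.6667

G = (-3.0000, -4.6667)


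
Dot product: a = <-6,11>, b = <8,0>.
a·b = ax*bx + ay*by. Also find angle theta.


a·b = -6*8 + 11*0 = -48 + 0 = -48
|a| = sqrt(36+121) = 12.5300
|b| = sqrt(64+0) = 8.0000
cos(theta) = -48/(sqrt(157)*sqrt(64)) = -48/sqrt(10048) = -0.478852
theta = arccos(-48/sqrt(10048)) = 118.6105 degrees

a·b = -48, theta = 118.6105 deg


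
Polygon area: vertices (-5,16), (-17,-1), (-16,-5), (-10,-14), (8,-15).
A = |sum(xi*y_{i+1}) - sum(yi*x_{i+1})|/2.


sum(xi*y_{i+1}) = -5*(-1) - 17*(-5) - 16*(-14) - 10*(-15) + 8*16 = 592
sum(yi*x_{i+1}) = 16*(-17) - 1*(-16) - 5*(-10) - 14*8 - 15*(-5) = -243
Area = |592 + 243|/2 = 835/2 = 417.5000

417.5000 sq units


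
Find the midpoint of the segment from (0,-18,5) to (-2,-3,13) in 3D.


Mx = (0- 2)/2 = -1.0000
My = (-18- 3)/2 = -10.5000
Mz = (5+13)/2 = 9.0000

M = (-1.0000, -10.5000, 9.0000)


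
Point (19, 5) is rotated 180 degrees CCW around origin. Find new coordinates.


cos(180) = -1, sin(180) = 0
x' = 19*(-1) - 5*0 = -19
y' = 19*0 + 5*(-1) = -5

(-19, -5)


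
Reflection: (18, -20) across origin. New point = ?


Reflection rule for origin: (-x, -y)
(18, -20) -> (-18, 20)

(-18, 20)


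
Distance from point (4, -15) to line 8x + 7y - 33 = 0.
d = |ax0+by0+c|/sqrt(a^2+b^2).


|8*4 + 7*(-15) - 33| = |-106| = 106
sqrt(64 + 49) = sqrt(113) = 10.6301
d = 106/sqrt(113) = 9.9716

9.9716


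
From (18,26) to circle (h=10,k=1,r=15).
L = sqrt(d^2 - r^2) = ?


d = sqrt((18-10)^2 + (26-1)^2) = sqrt(64+625) = 26.2488
L = sqrt(689.0000 - 225) = sqrt(464.0000) = 21.5407

21.5407


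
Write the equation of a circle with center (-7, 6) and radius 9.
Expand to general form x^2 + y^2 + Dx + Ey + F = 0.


(x+ 7)^2 + (y-6)^2 = 9^2
D = -2h = 14, E = -2k = -12
F = h^2+k^2-r^2 = 49+36-81 = 4

x^2 + y^2 + 14x - 12y + 4 = 0


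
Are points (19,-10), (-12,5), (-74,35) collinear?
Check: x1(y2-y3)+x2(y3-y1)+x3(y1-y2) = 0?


19*(5-35) - 12*(35+ 10) - 74*(-10-5)
= -570 - 540 + 1110 = 0

Yes, collinear (determinant = 0)


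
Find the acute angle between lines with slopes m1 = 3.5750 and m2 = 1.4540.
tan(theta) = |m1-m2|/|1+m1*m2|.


m1-m2 = 2.121
1+m1*m2 = 6.19805
tan(theta) = |2.121/6.19805| = 0.342204
theta = arctan(|2.121/6.19805|) = 18.8912 degrees (acute angle)

18.8912 degrees


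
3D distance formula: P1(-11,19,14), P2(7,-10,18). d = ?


dx=18, dy=-29, dz=4
d = sqrt(324+841+16) = sqrt(1181) = 34.3657

34.3657


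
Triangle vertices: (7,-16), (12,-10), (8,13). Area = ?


7*(-10-13) = -161
12*(13+ 16) = 348
8*(-16+ 10) = -48
sum = 139
Area = |139|/2 = 69.5000

69.5000 sq units


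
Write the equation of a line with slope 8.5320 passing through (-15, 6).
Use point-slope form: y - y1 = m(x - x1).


y - 6 = 8.5320(x + 15)
y = 8.5320x + 6 - 8.5320*(-15)
y = 8.5320x + 133.9800

y = 8.5320x + 133.9800
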